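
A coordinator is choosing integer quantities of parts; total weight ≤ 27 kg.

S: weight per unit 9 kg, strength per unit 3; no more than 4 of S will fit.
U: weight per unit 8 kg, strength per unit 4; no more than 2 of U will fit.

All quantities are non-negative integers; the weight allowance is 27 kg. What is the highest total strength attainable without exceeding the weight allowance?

11

This is a bounded integer knapsack.
Take 1×S and 2×U: weight 25 ≤ 27, strength 1·3 + 2·4 = 11.
U has the best ratio (4/8) and is taken to its limit of 2; remaining capacity is filled optimally with the others.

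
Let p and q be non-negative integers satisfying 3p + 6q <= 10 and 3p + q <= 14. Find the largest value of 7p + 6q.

(p,q)=(3,0): 3·3+6·0=9≤10, 3·3+1·0=9≤14, objective 21.
(p,q)=(2,0): 3·2+6·0=6≤10, 3·2+1·0=6≤14, objective 14.
The best lattice point is (3,0), giving 21.

21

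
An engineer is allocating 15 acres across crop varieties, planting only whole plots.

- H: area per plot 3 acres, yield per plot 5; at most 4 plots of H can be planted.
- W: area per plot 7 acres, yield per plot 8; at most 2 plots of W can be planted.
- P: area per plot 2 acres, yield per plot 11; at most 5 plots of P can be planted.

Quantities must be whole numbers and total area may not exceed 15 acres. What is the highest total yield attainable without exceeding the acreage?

Take 1×H and 5×P: area 13 ≤ 15, yield 1·5 + 5·11 = 60.
P has the best ratio (11/2) and is taken to its limit of 5; remaining capacity is filled optimally with the others.

60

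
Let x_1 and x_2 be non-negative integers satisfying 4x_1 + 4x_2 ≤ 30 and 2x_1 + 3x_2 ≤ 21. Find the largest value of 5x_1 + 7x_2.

(x_1,x_2)=(0,7): 4·0+4·7=28≤30, 2·0+3·7=21≤21, objective 49.
(x_1,x_2)=(1,6): 4·1+4·6=28≤30, 2·1+3·6=20≤21, objective 47.
(x_1,x_2)=(2,5): 4·2+4·5=28≤30, 2·2+3·5=19≤21, objective 45.
The best lattice point is (0,7), giving 49.

49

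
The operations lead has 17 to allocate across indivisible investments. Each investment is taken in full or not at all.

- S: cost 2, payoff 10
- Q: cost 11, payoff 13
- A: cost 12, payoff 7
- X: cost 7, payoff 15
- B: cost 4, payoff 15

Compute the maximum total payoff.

Allowing fractional choices, the relaxed optimum would be about 44.7, but investments are indivisible.
S + Q + B: cost 2 + 11 + 4 = 17 ≤ 17, payoff 10 + 13 + 15 = 38.
X + B: cost 7 + 4 = 11 ≤ 17, payoff 15 + 15 = 30.
S + X + B: cost 2 + 7 + 4 = 13 ≤ 17, payoff 10 + 15 + 15 = 40.
Best is S, X, and B with total payoff 40.

40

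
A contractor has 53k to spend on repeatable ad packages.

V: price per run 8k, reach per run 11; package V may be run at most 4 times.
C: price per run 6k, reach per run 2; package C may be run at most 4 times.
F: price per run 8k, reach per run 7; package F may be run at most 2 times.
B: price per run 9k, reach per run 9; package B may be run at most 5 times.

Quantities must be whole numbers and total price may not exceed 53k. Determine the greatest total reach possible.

62

3×V and 3×B: price 51 ≤ 53, reach 3·11 + 3·9 = 60.
4×V and 2×B: price 50 ≤ 53, reach 4·11 + 2·9 = 62.
Best is 62.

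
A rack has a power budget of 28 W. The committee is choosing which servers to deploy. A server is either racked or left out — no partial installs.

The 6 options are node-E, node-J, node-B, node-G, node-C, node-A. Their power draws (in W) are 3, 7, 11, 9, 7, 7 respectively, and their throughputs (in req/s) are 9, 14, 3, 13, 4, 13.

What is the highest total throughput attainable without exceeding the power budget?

49

node-J + node-G + node-A: power draw 7 + 9 + 7 = 23 ≤ 28, throughput 14 + 13 + 13 = 40.
node-E + node-J + node-G + node-A: power draw 3 + 7 + 9 + 7 = 26 ≤ 28, throughput 9 + 14 + 13 + 13 = 49.
Best is node-E, node-J, node-G, and node-A with total throughput 49.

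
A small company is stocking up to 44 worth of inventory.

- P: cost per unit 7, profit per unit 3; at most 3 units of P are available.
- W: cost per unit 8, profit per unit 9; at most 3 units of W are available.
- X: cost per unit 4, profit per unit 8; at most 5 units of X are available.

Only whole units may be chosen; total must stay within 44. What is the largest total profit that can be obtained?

X has the best ratio (8/4); taking only X gives at most 5×8 = 40 (stopped by the supply cap of 5).
Mixing does better — 3×W and 5×X: cost 44 ≤ 44, profit 3·9 + 5·8 = 67.

67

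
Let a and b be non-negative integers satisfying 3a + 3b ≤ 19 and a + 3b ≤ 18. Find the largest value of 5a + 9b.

54

(a,b)=(0,6) is feasible, giving 54.
(a,b)=(1,5) is feasible, giving 50.
No feasible integer point exceeds 54.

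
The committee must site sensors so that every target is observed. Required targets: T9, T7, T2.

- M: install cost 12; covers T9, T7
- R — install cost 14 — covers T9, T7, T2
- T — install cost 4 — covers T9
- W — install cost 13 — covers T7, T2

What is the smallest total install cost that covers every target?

14

The greedy cost-per-new-target heuristic would pick T and W for 17, but a cheaper cover exists.
R alone covers T9, T7, T2 — every target.
Total install cost: 14.
No cover costs less than 14.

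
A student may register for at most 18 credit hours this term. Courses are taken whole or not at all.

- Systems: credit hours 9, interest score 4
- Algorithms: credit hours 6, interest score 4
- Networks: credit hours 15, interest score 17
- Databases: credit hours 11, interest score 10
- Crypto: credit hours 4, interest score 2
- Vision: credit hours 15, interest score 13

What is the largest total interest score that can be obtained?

Algorithms + Databases: credit hours 6 + 11 = 17 ≤ 18, interest score 4 + 10 = 14.
Networks: credit hours 15 ≤ 18, interest score 17.
Vision: credit hours 15 ≤ 18, interest score 13.
Best is Networks with total interest score 17.

17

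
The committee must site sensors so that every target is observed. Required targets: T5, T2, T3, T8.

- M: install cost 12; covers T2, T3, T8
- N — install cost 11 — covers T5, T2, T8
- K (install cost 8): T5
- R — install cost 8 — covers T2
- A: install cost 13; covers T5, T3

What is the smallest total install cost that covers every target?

The greedy cost-per-new-target heuristic would pick N and M for 23, but a cheaper cover exists.
Choose M and K: together they cover T5, T2, T3, T8 — every target.
Total install cost: 12 + 8 = 20.
No cover costs less than 20.

20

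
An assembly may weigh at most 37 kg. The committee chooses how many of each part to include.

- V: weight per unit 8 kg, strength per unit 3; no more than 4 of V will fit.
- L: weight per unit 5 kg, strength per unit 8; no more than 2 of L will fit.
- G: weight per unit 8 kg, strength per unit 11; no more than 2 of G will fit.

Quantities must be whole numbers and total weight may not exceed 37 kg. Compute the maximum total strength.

1×V, 2×L, and 2×G: weight 34 ≤ 37, strength 1·3 + 2·8 + 2·11 = 41.
2×L and 2×G: weight 26 ≤ 37, strength 2·8 + 2·11 = 38.
Best is 41.

41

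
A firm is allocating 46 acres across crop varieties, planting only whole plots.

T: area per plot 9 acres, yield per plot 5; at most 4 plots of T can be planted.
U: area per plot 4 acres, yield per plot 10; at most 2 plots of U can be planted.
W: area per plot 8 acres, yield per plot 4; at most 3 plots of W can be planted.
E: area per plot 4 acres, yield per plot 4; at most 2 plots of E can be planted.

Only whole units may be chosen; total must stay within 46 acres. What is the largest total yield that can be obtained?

U has the best ratio (10/4); taking only U gives at most 2×10 = 20 (stopped by the supply cap of 2).
Mixing does better — 3×T, 2×U, and 2×E: area 43 ≤ 46, yield 3·5 + 2·10 + 2·4 = 43.

43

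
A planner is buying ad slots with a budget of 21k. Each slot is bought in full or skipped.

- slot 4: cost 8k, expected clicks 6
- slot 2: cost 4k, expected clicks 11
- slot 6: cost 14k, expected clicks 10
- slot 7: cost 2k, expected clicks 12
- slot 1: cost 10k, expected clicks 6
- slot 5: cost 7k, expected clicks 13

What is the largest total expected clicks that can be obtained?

42

slot 2 + slot 7 + slot 5: cost 4 + 2 + 7 = 13 ≤ 21, expected clicks 11 + 12 + 13 = 36.
slot 4 + slot 2 + slot 7 + slot 5: cost 8 + 4 + 2 + 7 = 21 ≤ 21, expected clicks 6 + 11 + 12 + 13 = 42.
slot 2 + slot 6 + slot 7: cost 4 + 14 + 2 = 20 ≤ 21, expected clicks 11 + 10 + 12 = 33.
Best is slot 4, slot 2, slot 7, and slot 5 with total expected clicks 42.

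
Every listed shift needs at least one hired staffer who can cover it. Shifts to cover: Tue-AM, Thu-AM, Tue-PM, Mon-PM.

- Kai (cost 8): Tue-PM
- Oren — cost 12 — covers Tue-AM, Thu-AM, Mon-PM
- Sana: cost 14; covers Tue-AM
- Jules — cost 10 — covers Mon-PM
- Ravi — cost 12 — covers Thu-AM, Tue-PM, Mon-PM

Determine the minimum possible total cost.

This is a weighted set-cover instance.
Choose Kai and Oren: together they cover Tue-AM, Thu-AM, Tue-PM, Mon-PM — every shift.
Total cost: 8 + 12 = 20.

20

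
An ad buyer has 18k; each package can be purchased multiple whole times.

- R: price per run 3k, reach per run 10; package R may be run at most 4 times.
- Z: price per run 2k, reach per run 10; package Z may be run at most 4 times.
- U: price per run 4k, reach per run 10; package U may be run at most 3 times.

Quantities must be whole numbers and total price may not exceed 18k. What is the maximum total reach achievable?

Z has the best ratio (10/2); taking only Z gives at most 4×10 = 40 (stopped by the supply cap of 4).
Mixing does better — 2×R, 4×Z, and 1×U: price 18 ≤ 18, reach 2·10 + 4·10 + 1·10 = 70.

70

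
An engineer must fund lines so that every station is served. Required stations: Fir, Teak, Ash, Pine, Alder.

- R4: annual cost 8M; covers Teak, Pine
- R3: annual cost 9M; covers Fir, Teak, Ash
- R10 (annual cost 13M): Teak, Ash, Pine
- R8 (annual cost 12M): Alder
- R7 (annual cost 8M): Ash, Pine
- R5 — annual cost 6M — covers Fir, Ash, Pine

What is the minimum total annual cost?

Choose R4, R8, and R5: together they cover Fir, Teak, Ash, Pine, Alder — every station.
Total annual cost: 8 + 12 + 6 = 26.

26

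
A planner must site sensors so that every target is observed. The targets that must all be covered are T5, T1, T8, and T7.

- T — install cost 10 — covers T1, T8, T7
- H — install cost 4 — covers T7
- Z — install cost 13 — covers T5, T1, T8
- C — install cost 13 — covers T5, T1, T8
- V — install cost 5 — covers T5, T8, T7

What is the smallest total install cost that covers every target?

15

This is a weighted set-cover instance.
Choose T and V: together they cover T5, T1, T8, T7 — every target.
Total install cost: 10 + 5 = 15.
No cover costs less than 15.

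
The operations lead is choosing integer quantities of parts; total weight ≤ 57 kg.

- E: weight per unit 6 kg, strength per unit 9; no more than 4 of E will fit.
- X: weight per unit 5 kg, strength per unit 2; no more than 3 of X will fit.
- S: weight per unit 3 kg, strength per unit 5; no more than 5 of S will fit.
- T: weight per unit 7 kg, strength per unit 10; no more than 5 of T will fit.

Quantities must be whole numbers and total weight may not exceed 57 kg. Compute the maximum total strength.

1×E, 5×S, and 5×T: weight 56 ≤ 57, strength 1·9 + 5·5 + 5·10 = 84.
4×E, 4×S, and 3×T: weight 57 ≤ 57, strength 4·9 + 4·5 + 3·10 = 86.
Best is 86.

86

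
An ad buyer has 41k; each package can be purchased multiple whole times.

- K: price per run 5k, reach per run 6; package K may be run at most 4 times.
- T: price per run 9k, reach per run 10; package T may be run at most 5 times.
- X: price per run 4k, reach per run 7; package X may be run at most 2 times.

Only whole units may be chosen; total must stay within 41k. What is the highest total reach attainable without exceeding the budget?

52

X has the best ratio (7/4); taking only X gives at most 2×7 = 14 (stopped by the supply cap of 2).
Mixing does better — 3×K, 2×T, and 2×X: price 41 ≤ 41, reach 3·6 + 2·10 + 2·7 = 52.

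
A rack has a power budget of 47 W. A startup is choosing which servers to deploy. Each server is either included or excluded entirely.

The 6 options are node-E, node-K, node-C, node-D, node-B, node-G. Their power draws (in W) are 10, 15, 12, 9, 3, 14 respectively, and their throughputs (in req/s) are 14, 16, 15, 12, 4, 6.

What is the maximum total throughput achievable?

57

Allowing fractional choices, the relaxed optimum would be about 58.9, but servers are indivisible.
node-E + node-K + node-C + node-B: power draw 10 + 15 + 12 + 3 = 40 ≤ 47, throughput 14 + 16 + 15 + 4 = 49.
node-K + node-C + node-D + node-B: power draw 15 + 12 + 9 + 3 = 39 ≤ 47, throughput 16 + 15 + 12 + 4 = 47.
node-E + node-K + node-C + node-D: power draw 10 + 15 + 12 + 9 = 46 ≤ 47, throughput 14 + 16 + 15 + 12 = 57.
Best is node-E, node-K, node-C, and node-D with total throughput 57.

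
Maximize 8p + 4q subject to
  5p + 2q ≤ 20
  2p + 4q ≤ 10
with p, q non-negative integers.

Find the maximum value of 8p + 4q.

32

The continuous relaxation peaks at (3.75, 0.625) with value 32.50; rounding to a feasible lattice point costs some objective.
(p,q)=(4,0): 5·4+2·0=20≤20, 2·4+4·0=8≤10, objective 32.
(p,q)=(3,1): 5·3+2·1=17≤20, 2·3+4·1=10≤10, objective 28.
(p,q)=(3,0): 5·3+2·0=15≤20, 2·3+4·0=6≤10, objective 24.
Maximum is 32 at (p,q)=(4,0).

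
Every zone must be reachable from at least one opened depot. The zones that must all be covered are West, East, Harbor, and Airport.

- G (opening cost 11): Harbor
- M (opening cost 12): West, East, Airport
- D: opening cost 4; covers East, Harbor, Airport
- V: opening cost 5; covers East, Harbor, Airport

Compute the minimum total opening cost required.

Choose M and D: together they cover West, East, Harbor, Airport — every zone.
Total opening cost: 12 + 4 = 16.

16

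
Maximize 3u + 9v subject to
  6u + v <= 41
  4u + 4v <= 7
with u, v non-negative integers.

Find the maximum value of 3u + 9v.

9

(u,v)=(0,1) is feasible, giving 9.
(u,v)=(1,0) is feasible, giving 3.
The best lattice point is (0,1), giving 9.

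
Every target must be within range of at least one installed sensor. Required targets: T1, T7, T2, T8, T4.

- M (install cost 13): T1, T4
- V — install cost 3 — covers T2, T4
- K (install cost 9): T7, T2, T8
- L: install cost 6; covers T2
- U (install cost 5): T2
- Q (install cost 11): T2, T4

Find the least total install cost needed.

The greedy cost-per-new-target heuristic would pick V, K, and M for 25, but a cheaper cover exists.
Choose M and K: together they cover T1, T7, T2, T8, T4 — every target.
Total install cost: 13 + 9 = 22.
No cover costs less than 22.

22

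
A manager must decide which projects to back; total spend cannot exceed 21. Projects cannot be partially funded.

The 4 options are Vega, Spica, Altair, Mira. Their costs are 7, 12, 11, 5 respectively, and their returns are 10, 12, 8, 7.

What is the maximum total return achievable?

Take Vega and Spica: cost 7 + 12 = 19 ≤ 21, return 10 + 12 = 22.
No other feasible combination does better.

22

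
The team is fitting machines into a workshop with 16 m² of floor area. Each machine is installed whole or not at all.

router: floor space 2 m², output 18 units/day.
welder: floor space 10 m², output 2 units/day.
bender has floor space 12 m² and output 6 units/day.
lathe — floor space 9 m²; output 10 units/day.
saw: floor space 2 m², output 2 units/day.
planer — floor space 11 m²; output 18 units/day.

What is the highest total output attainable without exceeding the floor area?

Allowing fractional choices, the relaxed optimum would be about 39.3, but machines are indivisible.
router + saw + planer: floor space 2 + 2 + 11 = 15 ≤ 16, output 18 + 2 + 18 = 38.
router + lathe + saw: floor space 2 + 9 + 2 = 13 ≤ 16, output 18 + 10 + 2 = 30.
router + planer: floor space 2 + 11 = 13 ≤ 16, output 18 + 18 = 36.
Best is router, saw, and planer with total output 38.

38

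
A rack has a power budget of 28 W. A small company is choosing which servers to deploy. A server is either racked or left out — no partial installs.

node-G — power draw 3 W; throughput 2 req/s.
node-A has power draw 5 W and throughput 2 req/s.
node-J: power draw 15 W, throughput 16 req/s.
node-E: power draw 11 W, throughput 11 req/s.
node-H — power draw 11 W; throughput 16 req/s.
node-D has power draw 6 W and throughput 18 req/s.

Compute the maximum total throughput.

Allowing fractional choices, the relaxed optimum would be about 45.7, but servers are indivisible.
node-G + node-A + node-H + node-D: power draw 3 + 5 + 11 + 6 = 25 ≤ 28, throughput 2 + 2 + 16 + 18 = 38.
node-E + node-H + node-D: power draw 11 + 11 + 6 = 28 ≤ 28, throughput 11 + 16 + 18 = 45.
node-G + node-H + node-D: power draw 3 + 11 + 6 = 20 ≤ 28, throughput 2 + 16 + 18 = 36.
Best is node-E, node-H, and node-D with total throughput 45.

45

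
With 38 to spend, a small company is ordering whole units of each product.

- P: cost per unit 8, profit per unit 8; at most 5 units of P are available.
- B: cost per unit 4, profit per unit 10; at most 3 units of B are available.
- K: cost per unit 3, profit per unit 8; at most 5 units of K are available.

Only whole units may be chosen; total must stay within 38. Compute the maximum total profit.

This is a bounded integer knapsack.
Take 1×P, 3×B, and 5×K: cost 35 ≤ 38, profit 1·8 + 3·10 + 5·8 = 78.
K has the best ratio (8/3) and is taken to its limit of 5; remaining capacity is filled optimally with the others.

78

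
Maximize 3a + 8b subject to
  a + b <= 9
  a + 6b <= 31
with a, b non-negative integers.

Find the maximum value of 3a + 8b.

47

(a,b)=(5,4): 1·5+1·4=9≤9, 1·5+6·4=29≤31, objective 47.
(a,b)=(4,4): 1·4+1·4=8≤9, 1·4+6·4=28≤31, objective 44.
(a,b)=(6,3): 1·6+1·3=9≤9, 1·6+6·3=24≤31, objective 42.
No feasible integer point exceeds 47.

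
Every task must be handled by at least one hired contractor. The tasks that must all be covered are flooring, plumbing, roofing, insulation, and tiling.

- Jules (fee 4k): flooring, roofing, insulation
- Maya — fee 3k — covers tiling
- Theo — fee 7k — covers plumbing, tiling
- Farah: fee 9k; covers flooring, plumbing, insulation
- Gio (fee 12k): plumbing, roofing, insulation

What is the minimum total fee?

Choose Jules and Theo: together they cover flooring, plumbing, roofing, insulation, tiling — every task.
Total fee: 4 + 7 = 11.

11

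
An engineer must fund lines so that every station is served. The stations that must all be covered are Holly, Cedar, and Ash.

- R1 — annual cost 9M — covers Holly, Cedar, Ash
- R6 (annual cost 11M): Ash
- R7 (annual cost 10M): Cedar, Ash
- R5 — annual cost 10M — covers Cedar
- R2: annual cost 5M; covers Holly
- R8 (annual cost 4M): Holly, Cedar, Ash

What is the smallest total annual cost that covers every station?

R8 alone covers Holly, Cedar, Ash — every station.
Total annual cost: 4.
No cover costs less than 4.

4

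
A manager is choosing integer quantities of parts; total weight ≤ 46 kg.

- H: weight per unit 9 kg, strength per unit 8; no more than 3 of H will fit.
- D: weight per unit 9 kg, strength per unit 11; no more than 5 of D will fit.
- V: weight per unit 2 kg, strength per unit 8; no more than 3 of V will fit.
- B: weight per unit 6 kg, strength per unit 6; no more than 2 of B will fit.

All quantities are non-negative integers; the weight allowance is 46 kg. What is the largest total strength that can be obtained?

Take 3×D, 3×V, and 2×B: weight 45 ≤ 46, strength 3·11 + 3·8 + 2·6 = 69.
V has the best ratio (8/2) and is taken to its limit of 3; remaining capacity is filled optimally with the others.

69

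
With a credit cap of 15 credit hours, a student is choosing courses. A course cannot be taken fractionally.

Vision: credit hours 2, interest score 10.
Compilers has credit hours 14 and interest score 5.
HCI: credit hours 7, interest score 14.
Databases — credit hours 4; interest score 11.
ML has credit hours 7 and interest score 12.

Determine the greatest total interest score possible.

35

This is an integer program with binary decision variables.
Allowing fractional choices, the relaxed optimum would be about 38.4, but courses are indivisible.
HCI + ML: credit hours 7 + 7 = 14 ≤ 15, interest score 14 + 12 = 26.
Vision + Databases + ML: credit hours 2 + 4 + 7 = 13 ≤ 15, interest score 10 + 11 + 12 = 33.
Vision + HCI + Databases: credit hours 2 + 7 + 4 = 13 ≤ 15, interest score 10 + 14 + 11 = 35.
Best is Vision, HCI, and Databases with total interest score 35.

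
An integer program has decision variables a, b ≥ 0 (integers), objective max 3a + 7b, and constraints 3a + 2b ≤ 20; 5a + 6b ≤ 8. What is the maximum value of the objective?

7

Relaxing integrality, the LP optimum is 9.33 at (a,b) = (0, 1.33), which is not an integer point.
(a,b)=(0,1): 3·0+2·1=2≤20, 5·0+6·1=6≤8, objective 7.
(a,b)=(1,0): 3·1+2·0=3≤20, 5·1+6·0=5≤8, objective 3.
(a,b)=(0,0): 3·0+2·0=0≤20, 5·0+6·0=0≤8, objective 0.
No feasible integer point exceeds 7.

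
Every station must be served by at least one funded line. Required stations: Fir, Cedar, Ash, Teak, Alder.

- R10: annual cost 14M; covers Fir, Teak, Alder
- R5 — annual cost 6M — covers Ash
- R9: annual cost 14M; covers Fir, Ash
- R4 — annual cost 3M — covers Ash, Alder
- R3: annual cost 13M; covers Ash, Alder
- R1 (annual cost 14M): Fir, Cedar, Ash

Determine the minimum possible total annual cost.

The greedy cost-per-new-station heuristic would pick R4, R10, and R1 for 31, but a cheaper cover exists.
Choose R10 and R1: together they cover Fir, Cedar, Ash, Teak, Alder — every station.
Total annual cost: 14 + 14 = 28.
No cover costs less than 28.

28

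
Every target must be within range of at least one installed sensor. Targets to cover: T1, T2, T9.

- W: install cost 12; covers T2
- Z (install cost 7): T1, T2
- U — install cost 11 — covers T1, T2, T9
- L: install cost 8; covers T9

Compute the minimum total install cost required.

11

The greedy cost-per-new-target heuristic would pick Z and L for 15, but a cheaper cover exists.
U alone covers T1, T2, T9 — every target.
Total install cost: 11.
No cover costs less than 11.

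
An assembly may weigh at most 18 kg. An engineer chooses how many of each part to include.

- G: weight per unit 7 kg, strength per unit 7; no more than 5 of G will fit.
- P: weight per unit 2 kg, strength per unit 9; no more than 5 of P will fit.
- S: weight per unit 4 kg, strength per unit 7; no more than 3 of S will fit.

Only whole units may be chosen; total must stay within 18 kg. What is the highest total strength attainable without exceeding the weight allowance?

59

P has the best ratio (9/2); taking only P gives at most 5×9 = 45 (stopped by the supply cap of 5).
Mixing does better — 5×P and 2×S: weight 18 ≤ 18, strength 5·9 + 2·7 = 59.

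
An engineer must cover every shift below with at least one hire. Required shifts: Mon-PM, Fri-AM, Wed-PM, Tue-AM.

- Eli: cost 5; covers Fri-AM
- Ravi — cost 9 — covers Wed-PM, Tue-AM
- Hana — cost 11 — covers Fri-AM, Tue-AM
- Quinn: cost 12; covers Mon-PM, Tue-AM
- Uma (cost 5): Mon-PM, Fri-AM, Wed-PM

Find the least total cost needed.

Choose Ravi and Uma: together they cover Mon-PM, Fri-AM, Wed-PM, Tue-AM — every shift.
Total cost: 9 + 5 = 14.
No cover costs less than 14.

14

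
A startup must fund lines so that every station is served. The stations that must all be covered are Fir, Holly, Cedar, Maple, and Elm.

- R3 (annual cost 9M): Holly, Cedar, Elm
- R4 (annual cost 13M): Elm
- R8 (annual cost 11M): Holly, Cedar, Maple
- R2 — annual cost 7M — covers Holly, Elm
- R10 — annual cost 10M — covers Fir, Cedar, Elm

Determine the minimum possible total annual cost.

The greedy cost-per-new-station heuristic would pick R3, R10, and R8 for 30, but a cheaper cover exists.
Choose R8 and R10: together they cover Fir, Holly, Cedar, Maple, Elm — every station.
Total annual cost: 11 + 10 = 21.
No cover costs less than 21.

21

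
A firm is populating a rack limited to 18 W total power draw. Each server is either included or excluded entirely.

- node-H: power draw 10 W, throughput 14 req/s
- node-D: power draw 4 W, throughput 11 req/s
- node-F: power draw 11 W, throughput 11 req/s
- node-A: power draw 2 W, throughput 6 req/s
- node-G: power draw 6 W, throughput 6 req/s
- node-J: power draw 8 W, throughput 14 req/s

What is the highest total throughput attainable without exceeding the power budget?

31

Treat it as a binary knapsack problem.
Take node-D, node-A, and node-J: power draw 4 + 2 + 8 = 14 ≤ 18, throughput 11 + 6 + 14 = 31.
No feasible combination exceeds this.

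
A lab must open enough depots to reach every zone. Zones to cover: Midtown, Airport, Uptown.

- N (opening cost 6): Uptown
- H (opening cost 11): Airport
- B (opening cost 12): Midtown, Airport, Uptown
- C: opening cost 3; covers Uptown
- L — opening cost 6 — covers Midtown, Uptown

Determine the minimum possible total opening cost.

12

The greedy cost-per-new-zone heuristic would pick C and B for 15, but a cheaper cover exists.
B alone covers Midtown, Airport, Uptown — every zone.
Total opening cost: 12.
No cover costs less than 12.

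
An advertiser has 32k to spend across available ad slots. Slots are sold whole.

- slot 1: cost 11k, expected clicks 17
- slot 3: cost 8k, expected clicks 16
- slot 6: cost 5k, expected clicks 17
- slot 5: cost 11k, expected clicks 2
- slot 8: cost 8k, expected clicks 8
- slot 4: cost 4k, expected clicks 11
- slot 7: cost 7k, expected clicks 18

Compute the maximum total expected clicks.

70

slot 3 + slot 6 + slot 8 + slot 4 + slot 7: cost 8 + 5 + 8 + 4 + 7 = 32 ≤ 32, expected clicks 16 + 17 + 8 + 11 + 18 = 70.
slot 1 + slot 3 + slot 6 + slot 7: cost 11 + 8 + 5 + 7 = 31 ≤ 32, expected clicks 17 + 16 + 17 + 18 = 68.
slot 1 + slot 6 + slot 4 + slot 7: cost 11 + 5 + 4 + 7 = 27 ≤ 32, expected clicks 17 + 17 + 11 + 18 = 63.
Best is slot 3, slot 6, slot 8, slot 4, and slot 7 with total expected clicks 70.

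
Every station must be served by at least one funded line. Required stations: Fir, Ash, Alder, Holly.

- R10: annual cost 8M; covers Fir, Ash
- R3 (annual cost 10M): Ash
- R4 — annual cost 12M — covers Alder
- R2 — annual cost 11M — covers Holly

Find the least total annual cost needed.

31

Choose R10, R4, and R2: together they cover Fir, Ash, Alder, Holly — every station.
Total annual cost: 8 + 12 + 11 = 31.
No cover costs less than 31.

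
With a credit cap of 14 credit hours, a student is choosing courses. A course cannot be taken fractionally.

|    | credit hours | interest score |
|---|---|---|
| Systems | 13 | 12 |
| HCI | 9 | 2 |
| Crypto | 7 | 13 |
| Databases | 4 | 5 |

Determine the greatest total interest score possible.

18

Crypto + Databases: credit hours 7 + 4 = 11 ≤ 14, interest score 13 + 5 = 18.
Crypto: credit hours 7 ≤ 14, interest score 13.
Best is Crypto and Databases with total interest score 18.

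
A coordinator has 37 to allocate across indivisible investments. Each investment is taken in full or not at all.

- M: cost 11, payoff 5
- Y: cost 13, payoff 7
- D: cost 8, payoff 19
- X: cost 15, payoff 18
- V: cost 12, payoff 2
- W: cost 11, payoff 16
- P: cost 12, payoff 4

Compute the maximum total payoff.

This is a 0-1 knapsack instance.
Y + D + W: cost 13 + 8 + 11 = 32 ≤ 37, payoff 7 + 19 + 16 = 42.
Y + D + X: cost 13 + 8 + 15 = 36 ≤ 37, payoff 7 + 19 + 18 = 44.
D + X + W: cost 8 + 15 + 11 = 34 ≤ 37, payoff 19 + 18 + 16 = 53.
Best is D, X, and W with total payoff 53.

53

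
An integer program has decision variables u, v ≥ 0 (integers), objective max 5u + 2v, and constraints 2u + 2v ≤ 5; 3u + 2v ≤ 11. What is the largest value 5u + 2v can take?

(u,v)=(2,0) is feasible, giving 10.
(u,v)=(1,1) is feasible, giving 7.
(u,v)=(1,0) is feasible, giving 5.
No feasible integer point exceeds 10.

10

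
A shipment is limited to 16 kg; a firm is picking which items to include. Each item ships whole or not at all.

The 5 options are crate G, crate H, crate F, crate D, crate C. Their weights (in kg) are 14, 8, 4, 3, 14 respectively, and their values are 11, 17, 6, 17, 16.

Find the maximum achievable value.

Take crate H, crate F, and crate D: weight 8 + 4 + 3 = 15 ≤ 16, value 17 + 6 + 17 = 40.
No other feasible combination does better.

40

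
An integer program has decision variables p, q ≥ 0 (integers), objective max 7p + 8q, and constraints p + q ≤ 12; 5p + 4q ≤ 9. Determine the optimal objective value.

16

The continuous relaxation peaks at (0, 2.25) with value 18.00; rounding to a feasible lattice point costs some objective.
(p,q)=(0,2): 1·0+1·2=2≤12, 5·0+4·2=8≤9, objective 16.
(p,q)=(1,1): 1·1+1·1=2≤12, 5·1+4·1=9≤9, objective 15.
The best lattice point is (0,2), giving 16.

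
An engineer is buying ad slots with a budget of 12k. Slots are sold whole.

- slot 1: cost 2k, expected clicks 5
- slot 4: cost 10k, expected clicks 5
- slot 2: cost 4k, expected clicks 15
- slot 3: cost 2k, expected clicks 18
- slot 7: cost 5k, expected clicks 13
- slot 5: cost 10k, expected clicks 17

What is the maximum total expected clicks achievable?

46

This is a 0-1 knapsack instance.
Take slot 2, slot 3, and slot 7: cost 4 + 2 + 5 = 11 ≤ 12, expected clicks 15 + 18 + 13 = 46.
No other feasible combination does better.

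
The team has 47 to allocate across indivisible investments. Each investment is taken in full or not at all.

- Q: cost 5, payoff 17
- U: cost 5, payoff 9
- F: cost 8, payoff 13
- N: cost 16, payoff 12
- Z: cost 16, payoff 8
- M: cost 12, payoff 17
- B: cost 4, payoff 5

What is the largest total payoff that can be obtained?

Allowing fractional choices, the relaxed optimum would be about 70.8, but investments are indivisible.
Q + U + F + N + M: cost 5 + 5 + 8 + 16 + 12 = 46 ≤ 47, payoff 17 + 9 + 13 + 12 + 17 = 68.
Q + F + N + M + B: cost 5 + 8 + 16 + 12 + 4 = 45 ≤ 47, payoff 17 + 13 + 12 + 17 + 5 = 64.
Best is Q, U, F, N, and M with total payoff 68.

68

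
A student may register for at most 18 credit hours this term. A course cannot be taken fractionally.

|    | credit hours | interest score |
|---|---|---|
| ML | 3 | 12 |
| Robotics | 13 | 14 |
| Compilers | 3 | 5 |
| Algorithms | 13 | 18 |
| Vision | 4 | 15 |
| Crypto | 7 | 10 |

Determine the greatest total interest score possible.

Allowing fractional choices, the relaxed optimum would be about 43.4, but courses are indivisible.
ML + Compilers + Vision + Crypto: credit hours 3 + 3 + 4 + 7 = 17 ≤ 18, interest score 12 + 5 + 15 + 10 = 42.
ML + Vision + Crypto: credit hours 3 + 4 + 7 = 14 ≤ 18, interest score 12 + 15 + 10 = 37.
Best is ML, Compilers, Vision, and Crypto with total interest score 42.

42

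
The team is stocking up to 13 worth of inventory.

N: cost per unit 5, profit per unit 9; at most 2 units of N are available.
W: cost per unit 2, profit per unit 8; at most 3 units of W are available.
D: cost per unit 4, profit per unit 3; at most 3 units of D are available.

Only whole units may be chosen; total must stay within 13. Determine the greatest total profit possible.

33

W has the best ratio (8/2); taking only W gives at most 3×8 = 24 (stopped by the supply cap of 3).
Mixing does better — 1×N and 3×W: cost 11 ≤ 13, profit 1·9 + 3·8 = 33.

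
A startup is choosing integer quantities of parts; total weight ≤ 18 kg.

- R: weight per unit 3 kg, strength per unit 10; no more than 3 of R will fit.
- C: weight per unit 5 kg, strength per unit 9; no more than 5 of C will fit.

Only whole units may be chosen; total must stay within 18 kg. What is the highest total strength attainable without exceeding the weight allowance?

R has the best ratio (10/3); taking only R gives at most 3×10 = 30 (stopped by the supply cap of 3).
Mixing does better — 3×R and 1×C: weight 14 ≤ 18, strength 3·10 + 1·9 = 39.

39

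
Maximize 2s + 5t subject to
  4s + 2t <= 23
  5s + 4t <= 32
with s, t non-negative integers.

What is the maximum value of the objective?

(s,t)=(0,8): 4·0+2·8=16≤23, 5·0+4·8=32≤32, objective 40.
(s,t)=(0,7): 4·0+2·7=14≤23, 5·0+4·7=28≤32, objective 35.
The best lattice point is (0,8), giving 40.

40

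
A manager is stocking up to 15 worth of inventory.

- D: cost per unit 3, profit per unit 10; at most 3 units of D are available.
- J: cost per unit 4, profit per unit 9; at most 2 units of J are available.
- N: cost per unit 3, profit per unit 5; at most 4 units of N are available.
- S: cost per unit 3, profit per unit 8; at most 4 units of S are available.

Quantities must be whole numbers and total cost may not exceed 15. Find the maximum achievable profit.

46

Take 3×D and 2×S: cost 15 ≤ 15, profit 3·10 + 2·8 = 46.
D has the best ratio (10/3) and is taken to its limit of 3; remaining capacity is filled optimally with the others.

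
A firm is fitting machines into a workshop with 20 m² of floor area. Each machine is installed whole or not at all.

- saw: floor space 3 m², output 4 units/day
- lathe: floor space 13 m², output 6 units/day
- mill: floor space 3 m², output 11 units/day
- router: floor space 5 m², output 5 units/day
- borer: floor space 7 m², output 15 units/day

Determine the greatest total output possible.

saw + mill + router + borer: floor space 3 + 3 + 5 + 7 = 18 ≤ 20, output 4 + 11 + 5 + 15 = 35.
mill + router + borer: floor space 3 + 5 + 7 = 15 ≤ 20, output 11 + 5 + 15 = 31.
saw + mill + borer: floor space 3 + 3 + 7 = 13 ≤ 20, output 4 + 11 + 15 = 30.
Best is saw, mill, router, and borer with total output 35.

35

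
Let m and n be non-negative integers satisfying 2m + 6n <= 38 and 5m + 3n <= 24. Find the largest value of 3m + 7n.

(m,n)=(1,6): 2·1+6·6=38≤38, 5·1+3·6=23≤24, objective 45.
(m,n)=(0,6): 2·0+6·6=36≤38, 5·0+3·6=18≤24, objective 42.
Maximum is 45 at (m,n)=(1,6).

45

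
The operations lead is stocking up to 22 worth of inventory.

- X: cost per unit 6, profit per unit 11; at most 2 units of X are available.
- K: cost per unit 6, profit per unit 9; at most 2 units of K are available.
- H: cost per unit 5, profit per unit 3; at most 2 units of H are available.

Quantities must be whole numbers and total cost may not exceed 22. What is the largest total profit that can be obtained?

31

Take 2×X and 1×K: cost 18 ≤ 22, profit 2·11 + 1·9 = 31.
X has the best ratio (11/6) and is taken to its limit of 2; remaining capacity is filled optimally with the others.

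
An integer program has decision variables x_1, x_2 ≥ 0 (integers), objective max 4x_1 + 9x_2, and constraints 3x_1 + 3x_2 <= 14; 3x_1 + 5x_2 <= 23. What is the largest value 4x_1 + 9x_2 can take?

The continuous relaxation peaks at (0, 4.6) with value 41.40; rounding to a feasible lattice point costs some objective.
(x_1,x_2)=(0,4): 3·0+3·4=12≤14, 3·0+5·4=20≤23, objective 36.
(x_1,x_2)=(1,3): 3·1+3·3=12≤14, 3·1+5·3=18≤23, objective 31.
(x_1,x_2)=(0,3): 3·0+3·3=9≤14, 3·0+5·3=15≤23, objective 27.
No feasible integer point exceeds 36.

36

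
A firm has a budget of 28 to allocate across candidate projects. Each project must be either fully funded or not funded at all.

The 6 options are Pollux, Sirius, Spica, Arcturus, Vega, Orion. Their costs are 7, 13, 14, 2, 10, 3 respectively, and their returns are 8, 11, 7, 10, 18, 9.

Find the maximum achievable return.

48

Take Sirius, Arcturus, Vega, and Orion: cost 13 + 2 + 10 + 3 = 28 ≤ 28, return 11 + 10 + 18 + 9 = 48.
No other feasible combination does better.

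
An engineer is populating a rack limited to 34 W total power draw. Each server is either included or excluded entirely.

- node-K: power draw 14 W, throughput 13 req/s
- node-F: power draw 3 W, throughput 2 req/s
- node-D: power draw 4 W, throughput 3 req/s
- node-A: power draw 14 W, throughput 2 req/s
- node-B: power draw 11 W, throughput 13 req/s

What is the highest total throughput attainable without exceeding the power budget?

31

Allowing fractional choices, the relaxed optimum would be about 31.3, but servers are indivisible.
node-K + node-F + node-D + node-B: power draw 14 + 3 + 4 + 11 = 32 ≤ 34, throughput 13 + 2 + 3 + 13 = 31.
node-K + node-D + node-B: power draw 14 + 4 + 11 = 29 ≤ 34, throughput 13 + 3 + 13 = 29.
Best is node-K, node-F, node-D, and node-B with total throughput 31.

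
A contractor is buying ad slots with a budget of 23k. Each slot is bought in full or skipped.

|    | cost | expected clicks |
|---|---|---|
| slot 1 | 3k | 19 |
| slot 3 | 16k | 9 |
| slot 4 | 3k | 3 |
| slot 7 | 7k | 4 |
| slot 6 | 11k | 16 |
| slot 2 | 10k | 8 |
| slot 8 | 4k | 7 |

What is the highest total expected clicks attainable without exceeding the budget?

Take slot 1, slot 4, slot 6, and slot 8: cost 3 + 3 + 11 + 4 = 21 ≤ 23, expected clicks 19 + 3 + 16 + 7 = 45.
No other feasible combination does better.

45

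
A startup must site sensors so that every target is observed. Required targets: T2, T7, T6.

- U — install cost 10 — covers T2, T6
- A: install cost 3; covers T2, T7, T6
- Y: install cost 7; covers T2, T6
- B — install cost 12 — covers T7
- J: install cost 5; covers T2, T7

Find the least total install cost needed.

3

A alone covers T2, T7, T6 — every target.
Total install cost: 3.
No cover costs less than 3.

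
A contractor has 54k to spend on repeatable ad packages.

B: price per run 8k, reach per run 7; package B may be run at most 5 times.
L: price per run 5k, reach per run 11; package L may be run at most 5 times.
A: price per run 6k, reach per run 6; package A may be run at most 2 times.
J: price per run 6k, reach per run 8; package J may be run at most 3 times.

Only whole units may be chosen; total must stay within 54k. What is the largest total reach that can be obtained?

L has the best ratio (11/5); taking only L gives at most 5×11 = 55 (stopped by the supply cap of 5).
Mixing does better — 1×B, 5×L, and 3×J: price 51 ≤ 54, reach 1·7 + 5·11 + 3·8 = 86.

86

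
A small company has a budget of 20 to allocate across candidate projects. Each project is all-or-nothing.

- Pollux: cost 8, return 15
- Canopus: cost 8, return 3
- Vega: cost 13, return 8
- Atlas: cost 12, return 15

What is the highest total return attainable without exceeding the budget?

Pollux + Canopus: cost 8 + 8 = 16 ≤ 20, return 15 + 3 = 18.
Pollux + Atlas: cost 8 + 12 = 20 ≤ 20, return 15 + 15 = 30.
Best is Pollux and Atlas with total return 30.

30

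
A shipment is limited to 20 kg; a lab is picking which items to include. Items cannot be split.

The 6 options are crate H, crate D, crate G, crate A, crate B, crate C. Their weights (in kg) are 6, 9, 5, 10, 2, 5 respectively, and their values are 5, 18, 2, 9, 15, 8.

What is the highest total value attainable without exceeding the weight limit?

Allowing fractional choices, the relaxed optimum would be about 44.6, but items are indivisible.
crate H + crate D + crate B: weight 6 + 9 + 2 = 17 ≤ 20, value 5 + 18 + 15 = 38.
crate D + crate B + crate C: weight 9 + 2 + 5 = 16 ≤ 20, value 18 + 15 + 8 = 41.
crate D + crate G + crate B: weight 9 + 5 + 2 = 16 ≤ 20, value 18 + 2 + 15 = 35.
Best is crate D, crate B, and crate C with total value 41.

41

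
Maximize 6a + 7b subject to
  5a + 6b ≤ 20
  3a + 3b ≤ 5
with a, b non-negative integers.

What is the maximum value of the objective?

(a,b)=(0,1): 5·0+6·1=6≤20, 3·0+3·1=3≤5, objective 7.
(a,b)=(1,0): 5·1+6·0=5≤20, 3·1+3·0=3≤5, objective 6.
(a,b)=(0,0): 5·0+6·0=0≤20, 3·0+3·0=0≤5, objective 0.
No feasible integer point exceeds 7.

7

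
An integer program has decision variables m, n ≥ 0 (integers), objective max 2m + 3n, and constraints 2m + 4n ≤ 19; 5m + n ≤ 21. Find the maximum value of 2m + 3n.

15

(m,n)=(3,3): 2·3+4·3=18≤19, 5·3+1·3=18≤21, objective 15.
(m,n)=(2,3): 2·2+4·3=16≤19, 5·2+1·3=13≤21, objective 13.
Maximum is 15 at (m,n)=(3,3).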